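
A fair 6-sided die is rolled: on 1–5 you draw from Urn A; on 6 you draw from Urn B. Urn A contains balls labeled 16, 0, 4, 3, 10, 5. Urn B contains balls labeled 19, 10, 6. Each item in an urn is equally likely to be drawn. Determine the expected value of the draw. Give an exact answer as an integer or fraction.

65/9

E[X | Urn A] = (16 + 0 + 4 + 3 + 10 + 5)/6 = 19/3
E[X | Urn B] = (19 + 10 + 6)/3 = 35/3
E[X] = (5/6)·19/3 + (1/6)·35/3 = 65/9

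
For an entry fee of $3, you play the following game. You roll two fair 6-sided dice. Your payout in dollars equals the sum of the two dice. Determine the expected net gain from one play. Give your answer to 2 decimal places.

$4.00

Distribution of the sum of the two dice: 2 w.p. 1/36, 3 w.p. 1/18, 4 w.p. 1/12, 5 w.p. 1/9, 6 w.p. 5/36, 7 w.p. 1/6, …
E[payout] = (1/36)·2 + (1/18)·3 + (1/12)·4 + (1/9)·5 + (5/36)·6 + (1/6)·7 + (5/36)·8 + (1/9)·9 + (1/12)·10 + (1/18)·11 + (1/36)·12 = 7
Expected profit = 7 − 3 = 4 ≈ $4.00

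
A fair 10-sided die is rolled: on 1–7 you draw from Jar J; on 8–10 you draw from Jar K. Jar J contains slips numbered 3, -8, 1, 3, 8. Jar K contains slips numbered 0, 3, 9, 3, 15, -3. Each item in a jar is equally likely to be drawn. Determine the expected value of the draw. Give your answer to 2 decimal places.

2.33

E[X | Jar J] = (3 − 8 + 1 + 3 + 8)/5 = 7/5
E[X | Jar K] = (0 + 3 + 9 + 3 + 15 − 3)/6 = 9/2
E[X] = (7/10)·7/5 + (3/10)·9/2 = 233/100 ≈ 2.33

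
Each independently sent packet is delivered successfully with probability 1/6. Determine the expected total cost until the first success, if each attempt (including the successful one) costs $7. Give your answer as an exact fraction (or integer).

E[#attempts] = 1/p = 6; E[cost] = 7·6 = 42.

$42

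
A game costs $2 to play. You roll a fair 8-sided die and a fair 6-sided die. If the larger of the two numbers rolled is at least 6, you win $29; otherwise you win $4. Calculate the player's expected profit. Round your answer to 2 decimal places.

$13.98

E[payout] = (25/48)·4 + (23/48)·29 = 767/48
Expected profit = 767/48 − 2 = 671/48 ≈ $13.98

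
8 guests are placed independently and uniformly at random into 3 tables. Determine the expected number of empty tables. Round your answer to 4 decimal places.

0.1171

Let Xⱼ=1 if table j is empty. P(Xⱼ=1) = ((3-1)/3)^8 = 256/6561.
By linearity, E[#empty] = 3·256/6561 = 256/2187.
≈ 0.1171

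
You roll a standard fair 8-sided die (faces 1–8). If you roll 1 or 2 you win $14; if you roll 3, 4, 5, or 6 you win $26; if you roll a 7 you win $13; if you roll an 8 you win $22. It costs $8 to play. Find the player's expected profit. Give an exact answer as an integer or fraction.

103/8 dollars

E[payout] = (1/8)·13 + (1/4)·14 + (1/8)·22 + (1/2)·26 = 167/8
Expected profit = 167/8 − 8 = 103/8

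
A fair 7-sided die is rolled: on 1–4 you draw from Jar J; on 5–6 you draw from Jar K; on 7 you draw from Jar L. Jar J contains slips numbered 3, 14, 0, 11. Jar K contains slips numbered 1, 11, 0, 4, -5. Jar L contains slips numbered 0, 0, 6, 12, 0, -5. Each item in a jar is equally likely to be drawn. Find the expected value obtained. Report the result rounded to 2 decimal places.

E[X | Jar J] = (3 + 14 + 0 + 11)/4 = 7
E[X | Jar K] = (1 + 11 + 0 + 4 − 5)/5 = 11/5
E[X | Jar L] = (0 + 0 + 6 + 12 + 0 − 5)/6 = 13/6
E[X] = (4/7)·7 + (2/7)·11/5 + (1/7)·13/6 = 1037/210 ≈ 4.94

4.94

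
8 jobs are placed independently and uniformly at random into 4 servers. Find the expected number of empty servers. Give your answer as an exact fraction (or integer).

6561/16384

Let Xⱼ=1 if server j is empty. P(Xⱼ=1) = ((4-1)/4)^8 = 6561/65536.
By linearity, E[#empty] = 4·6561/65536 = 6561/16384.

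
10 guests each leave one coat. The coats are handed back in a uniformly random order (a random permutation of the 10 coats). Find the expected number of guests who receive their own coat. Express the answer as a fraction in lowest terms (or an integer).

Let Xᵢ = 1 if person i gets their own coat. For each i, P(Xᵢ=1) = 1/10.
By linearity of expectation, E[X₁+…+X_10] = 10·(1/10) = 1.

1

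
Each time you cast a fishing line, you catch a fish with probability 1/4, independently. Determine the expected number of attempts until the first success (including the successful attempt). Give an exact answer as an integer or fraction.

4

For a geometric distribution, E[trials] = 1/p = 1/(1/4) = 4.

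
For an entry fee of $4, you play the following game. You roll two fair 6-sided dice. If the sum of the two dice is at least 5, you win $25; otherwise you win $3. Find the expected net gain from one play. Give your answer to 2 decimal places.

$17.33

E[payout] = (1/6)·3 + (5/6)·25 = 64/3
Expected profit = 64/3 − 4 = 52/3 ≈ $17.33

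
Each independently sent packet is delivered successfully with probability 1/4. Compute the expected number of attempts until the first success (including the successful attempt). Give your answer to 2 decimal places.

4.00

For a geometric distribution, E[trials] = 1/p = 1/(1/4) = 4.
≈ 4.00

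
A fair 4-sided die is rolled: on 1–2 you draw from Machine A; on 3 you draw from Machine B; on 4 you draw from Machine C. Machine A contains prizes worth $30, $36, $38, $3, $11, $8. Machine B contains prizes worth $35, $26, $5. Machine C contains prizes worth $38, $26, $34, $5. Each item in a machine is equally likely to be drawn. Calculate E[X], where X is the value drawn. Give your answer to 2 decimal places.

$22.44

E[X | Machine A] = (30 + 36 + 38 + 3 + 11 + 8)/6 = 21
E[X | Machine B] = (35 + 26 + 5)/3 = 22
E[X | Machine C] = (38 + 26 + 34 + 5)/4 = 103/4
E[X] = (1/2)·21 + (1/4)·22 + (1/4)·103/4 = 359/16 ≈ 22.44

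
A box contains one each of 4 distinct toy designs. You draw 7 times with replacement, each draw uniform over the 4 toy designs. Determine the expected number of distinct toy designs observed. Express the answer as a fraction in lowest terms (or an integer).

Let Xⱼ=1 if type j appears at least once. P(Xⱼ=1) = 1 − ((4−1)/4)^7 = 14197/16384.
E[#distinct] = 4·14197/16384 = 14197/4096.

14197/4096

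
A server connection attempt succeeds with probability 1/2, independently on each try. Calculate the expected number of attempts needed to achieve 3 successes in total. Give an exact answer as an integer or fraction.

By linearity (sum of 3 independent geometric waits), E[trials] = 3/p = 3/(1/2) = 6.

6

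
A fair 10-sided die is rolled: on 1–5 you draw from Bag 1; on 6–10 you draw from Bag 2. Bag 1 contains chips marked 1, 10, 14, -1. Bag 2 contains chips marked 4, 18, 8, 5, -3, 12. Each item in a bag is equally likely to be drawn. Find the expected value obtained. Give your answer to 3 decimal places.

6.667

E[X | Bag 1] = (1 + 10 + 14 − 1)/4 = 6
E[X | Bag 2] = (4 + 18 + 8 + 5 − 3 + 12)/6 = 22/3
E[X] = (1/2)·6 + (1/2)·22/3 = 20/3 ≈ 6.667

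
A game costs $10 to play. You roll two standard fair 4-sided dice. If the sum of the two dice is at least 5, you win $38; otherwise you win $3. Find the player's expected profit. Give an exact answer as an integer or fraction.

E[payout] = (3/8)·3 + (5/8)·38 = 199/8
Expected profit = 199/8 − 10 = 119/8

119/8 dollars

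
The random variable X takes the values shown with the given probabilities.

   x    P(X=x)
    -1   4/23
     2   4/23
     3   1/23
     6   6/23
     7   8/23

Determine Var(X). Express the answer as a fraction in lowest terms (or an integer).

4850/529

E[X] = (4/23)·(-1) + (4/23)·2 + (1/23)·3 + (6/23)·6 + (8/23)·7 = 99/23
E[X²] = (4/23)·1 + (4/23)·4 + (1/23)·9 + (6/23)·36 + (8/23)·49 = 637/23
Var(X) = 637/23 − (99/23)² = 4850/529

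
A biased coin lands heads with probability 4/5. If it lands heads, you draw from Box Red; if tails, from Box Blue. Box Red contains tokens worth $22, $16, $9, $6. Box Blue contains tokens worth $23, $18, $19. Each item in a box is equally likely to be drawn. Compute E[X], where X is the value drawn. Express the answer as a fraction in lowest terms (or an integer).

E[X | Box Red] = (22 + 16 + 9 + 6)/4 = 53/4
E[X | Box Blue] = (23 + 18 + 19)/3 = 20
E[X] = (4/5)·53/4 + (1/5)·20 = 73/5

73/5 dollars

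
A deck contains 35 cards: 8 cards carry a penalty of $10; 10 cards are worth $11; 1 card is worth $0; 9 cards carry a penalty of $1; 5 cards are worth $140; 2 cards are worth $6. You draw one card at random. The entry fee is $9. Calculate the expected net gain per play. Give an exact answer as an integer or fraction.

E[payout] = (8/35)·(-10) + (10/35)·11 + (1/35)·0 + (9/35)·(-1) + (5/35)·140 + (2/35)·6 = 733/35
Expected profit = 733/35 − 9 = 418/35

418/35 dollars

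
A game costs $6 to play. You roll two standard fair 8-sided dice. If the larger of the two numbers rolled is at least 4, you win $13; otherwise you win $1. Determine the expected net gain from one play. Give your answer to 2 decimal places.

E[payout] = (9/64)·1 + (55/64)·13 = 181/16
Expected profit = 181/16 − 6 = 85/16 ≈ $5.31

$5.31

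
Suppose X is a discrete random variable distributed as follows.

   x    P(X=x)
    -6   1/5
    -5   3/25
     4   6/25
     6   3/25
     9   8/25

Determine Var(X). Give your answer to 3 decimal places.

E[X] = (1/5)·(-6) + (3/25)·(-5) + (6/25)·4 + (3/25)·6 + (8/25)·9 = 69/25
E[X²] = (1/5)·36 + (3/25)·25 + (6/25)·16 + (3/25)·36 + (8/25)·81 = 1107/25
Var(X) = 1107/25 − (69/25)² = 22914/625 ≈ 36.662

36.662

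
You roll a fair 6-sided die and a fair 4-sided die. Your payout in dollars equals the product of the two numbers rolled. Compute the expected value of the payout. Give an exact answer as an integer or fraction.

35/4 dollars

Distribution of the product of the two numbers rolled: 1 w.p. 1/24, 2 w.p. 1/12, 3 w.p. 1/12, 4 w.p. 1/8, 5 w.p. 1/24, 6 w.p. 1/8, …
E[payout] = (1/24)·1 + (1/12)·2 + (1/12)·3 + (1/8)·4 + (1/24)·5 + (1/8)·6 + (1/12)·8 + (1/24)·9 + (1/24)·10 + (1/8)·12 + (1/24)·15 + (1/24)·16 + (1/24)·18 + (1/24)·20 + (1/24)·24 = 35/4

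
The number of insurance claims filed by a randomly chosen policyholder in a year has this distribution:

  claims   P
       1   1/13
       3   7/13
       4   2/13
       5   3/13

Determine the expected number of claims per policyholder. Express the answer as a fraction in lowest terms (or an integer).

45/13

E[X] = (1/13)·1 + (7/13)·3 + (2/13)·4 + (3/13)·5
     = 45/13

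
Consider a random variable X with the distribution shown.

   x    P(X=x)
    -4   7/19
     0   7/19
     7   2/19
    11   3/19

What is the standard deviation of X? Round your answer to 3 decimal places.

5.400

E[X] = 1, E[X²] = 573/19
Var(X) = E[X²] − (E[X])² = 573/19 − 1 = 554/19
SD(X) = √(554/19) ≈ 5.400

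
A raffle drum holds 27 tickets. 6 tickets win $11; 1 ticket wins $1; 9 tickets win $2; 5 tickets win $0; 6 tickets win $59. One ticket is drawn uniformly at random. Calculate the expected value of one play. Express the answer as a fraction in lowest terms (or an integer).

E[payout] = (6/27)·11 + (1/27)·1 + (9/27)·2 + (5/27)·0 + (6/27)·59 = 439/27

439/27 dollars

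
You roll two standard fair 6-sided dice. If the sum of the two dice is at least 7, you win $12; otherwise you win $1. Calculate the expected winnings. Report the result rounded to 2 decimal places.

$7.42

E[payout] = (5/12)·1 + (7/12)·12 = 89/12
≈ $7.42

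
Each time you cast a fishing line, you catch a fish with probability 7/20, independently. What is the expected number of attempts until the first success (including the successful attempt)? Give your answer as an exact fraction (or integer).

20/7

For a geometric distribution, E[trials] = 1/p = 1/(7/20) = 20/7.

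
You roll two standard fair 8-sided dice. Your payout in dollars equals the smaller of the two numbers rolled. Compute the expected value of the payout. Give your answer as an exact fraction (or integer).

Distribution of the smaller of the two numbers rolled: 1 w.p. 15/64, 2 w.p. 13/64, 3 w.p. 11/64, 4 w.p. 9/64, 5 w.p. 7/64, 6 w.p. 5/64, …
E[payout] = (15/64)·1 + (13/64)·2 + (11/64)·3 + (9/64)·4 + (7/64)·5 + (5/64)·6 + (3/64)·7 + (1/64)·8 = 51/16

51/16 dollars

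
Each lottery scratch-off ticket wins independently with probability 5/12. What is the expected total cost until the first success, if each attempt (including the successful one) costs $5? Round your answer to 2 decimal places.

E[#attempts] = 1/p = 12/5; E[cost] = 5·12/5 = 12.
≈ 12.00

$12.00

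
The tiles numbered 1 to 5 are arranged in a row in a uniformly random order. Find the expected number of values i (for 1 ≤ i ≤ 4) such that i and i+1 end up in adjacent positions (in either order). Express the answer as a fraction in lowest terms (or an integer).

For each i ∈ {1,…,4}, let Xᵢ = 1 if i and i+1 are adjacent. P(Xᵢ=1) = 2·(5−1)!/5! = 2/5.
By linearity, E[ΣXᵢ] = (4)·(2/5) = 8/5.

8/5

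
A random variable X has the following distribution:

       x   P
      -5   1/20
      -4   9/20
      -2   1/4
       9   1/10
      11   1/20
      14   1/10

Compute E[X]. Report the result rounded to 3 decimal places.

E[X] = (1/20)·(-5) + (9/20)·(-4) + (1/4)·(-2) + (1/10)·9 + (1/20)·11 + (1/10)·14
     = 3/10 ≈ 0.300

0.300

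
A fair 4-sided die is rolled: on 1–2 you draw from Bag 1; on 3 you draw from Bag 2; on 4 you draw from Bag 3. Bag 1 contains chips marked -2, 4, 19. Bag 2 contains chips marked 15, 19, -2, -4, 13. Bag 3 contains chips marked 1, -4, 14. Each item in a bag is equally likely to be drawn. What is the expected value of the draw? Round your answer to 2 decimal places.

E[X | Bag 1] = (-2 + 4 + 19)/3 = 7
E[X | Bag 2] = (15 + 19 − 2 − 4 + 13)/5 = 41/5
E[X | Bag 3] = (1 − 4 + 14)/3 = 11/3
E[X] = (1/2)·7 + (1/4)·41/5 + (1/4)·11/3 = 97/15 ≈ 6.47

6.47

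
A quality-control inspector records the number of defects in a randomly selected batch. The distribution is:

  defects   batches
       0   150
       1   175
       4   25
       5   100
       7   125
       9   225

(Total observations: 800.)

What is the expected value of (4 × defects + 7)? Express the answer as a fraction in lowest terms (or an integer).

203/8

Total = 800, so P(defects=0) = 150/800, etc.
E[4x+7] = (3/16)·7 + (7/32)·11 + (1/32)·23 + (1/8)·27 + (5/32)·35 + (9/32)·43
     = 203/8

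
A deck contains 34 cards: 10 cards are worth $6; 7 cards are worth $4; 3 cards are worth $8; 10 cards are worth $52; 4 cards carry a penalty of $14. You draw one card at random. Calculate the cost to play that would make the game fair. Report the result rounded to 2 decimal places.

$16.94

E[payout] = (10/34)·6 + (7/34)·4 + (3/34)·8 + (10/34)·52 + (4/34)·(-14) = 288/17
Fair fee = E[payout] = 288/17 ≈ $16.94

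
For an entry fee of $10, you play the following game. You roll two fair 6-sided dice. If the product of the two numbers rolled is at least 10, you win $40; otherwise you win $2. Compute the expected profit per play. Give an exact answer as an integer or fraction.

E[payout] = (17/36)·2 + (19/36)·40 = 397/18
Expected profit = 397/18 − 10 = 217/18

217/18 dollars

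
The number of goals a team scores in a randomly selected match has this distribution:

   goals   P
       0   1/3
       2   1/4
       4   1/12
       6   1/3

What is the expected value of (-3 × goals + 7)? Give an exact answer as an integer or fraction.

-3/2

E[-3x+7] = (1/3)·7 + (1/4)·1 + (1/12)·(-5) + (1/3)·(-11)
     = -3/2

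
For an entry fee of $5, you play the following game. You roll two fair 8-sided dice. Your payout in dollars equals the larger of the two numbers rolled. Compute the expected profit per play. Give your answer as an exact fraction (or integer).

Distribution of the larger of the two numbers rolled: 1 w.p. 1/64, 2 w.p. 3/64, 3 w.p. 5/64, 4 w.p. 7/64, 5 w.p. 9/64, 6 w.p. 11/64, …
E[payout] = (1/64)·1 + (3/64)·2 + (5/64)·3 + (7/64)·4 + (9/64)·5 + (11/64)·6 + (13/64)·7 + (15/64)·8 = 93/16
Expected profit = 93/16 − 5 = 13/16

13/16 dollars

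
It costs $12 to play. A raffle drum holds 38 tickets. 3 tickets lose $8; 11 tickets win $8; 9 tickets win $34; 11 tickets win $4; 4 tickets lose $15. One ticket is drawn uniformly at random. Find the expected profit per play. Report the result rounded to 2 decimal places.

-$2.68

E[payout] = (3/38)·(-8) + (11/38)·8 + (9/38)·34 + (11/38)·4 + (4/38)·(-15) = 177/19
Expected profit = 177/19 − 12 = -51/19 ≈ -$2.68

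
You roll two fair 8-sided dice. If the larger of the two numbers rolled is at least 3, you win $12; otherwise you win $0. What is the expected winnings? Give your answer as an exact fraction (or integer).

E[payout] = (1/16)·0 + (15/16)·12 = 45/4

45/4 dollars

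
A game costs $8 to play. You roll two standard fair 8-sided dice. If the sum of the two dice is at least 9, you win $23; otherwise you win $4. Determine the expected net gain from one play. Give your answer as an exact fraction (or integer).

107/16 dollars

E[payout] = (7/16)·4 + (9/16)·23 = 235/16
Expected profit = 235/16 − 8 = 107/16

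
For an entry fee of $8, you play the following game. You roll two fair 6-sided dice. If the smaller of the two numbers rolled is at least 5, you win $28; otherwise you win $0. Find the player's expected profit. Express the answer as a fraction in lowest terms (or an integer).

-44/9 dollars

E[payout] = (8/9)·0 + (1/9)·28 = 28/9
Expected profit = 28/9 − 8 = -44/9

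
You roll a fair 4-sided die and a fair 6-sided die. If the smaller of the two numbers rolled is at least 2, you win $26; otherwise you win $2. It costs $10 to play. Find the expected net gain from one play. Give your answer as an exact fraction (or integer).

$7

E[payout] = (3/8)·2 + (5/8)·26 = 17
Expected profit = 17 − 10 = 7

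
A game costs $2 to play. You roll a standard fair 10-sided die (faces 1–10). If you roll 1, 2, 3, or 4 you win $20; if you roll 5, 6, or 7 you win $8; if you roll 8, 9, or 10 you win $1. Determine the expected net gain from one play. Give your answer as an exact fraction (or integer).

E[payout] = (3/10)·1 + (3/10)·8 + (2/5)·20 = 107/10
Expected profit = 107/10 − 2 = 87/10

87/10 dollars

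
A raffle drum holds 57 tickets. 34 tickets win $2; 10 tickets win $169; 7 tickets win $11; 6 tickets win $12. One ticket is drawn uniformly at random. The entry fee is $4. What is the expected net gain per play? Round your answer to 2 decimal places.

$29.46

E[payout] = (34/57)·2 + (10/57)·169 + (7/57)·11 + (6/57)·12 = 1907/57
Expected profit = 1907/57 − 4 = 1679/57 ≈ $29.46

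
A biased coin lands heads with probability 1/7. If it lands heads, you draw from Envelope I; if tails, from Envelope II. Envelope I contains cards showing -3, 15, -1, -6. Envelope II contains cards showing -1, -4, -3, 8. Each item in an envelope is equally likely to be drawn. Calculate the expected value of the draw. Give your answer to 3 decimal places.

0.179

E[X | Envelope I] = (-3 + 15 − 1 − 6)/4 = 5/4
E[X | Envelope II] = (-1 − 4 − 3 + 8)/4 = 0
E[X] = (1/7)·5/4 + (6/7)·0 = 5/28 ≈ 0.179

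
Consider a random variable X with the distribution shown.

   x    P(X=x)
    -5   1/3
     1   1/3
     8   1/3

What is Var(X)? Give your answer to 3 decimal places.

E[X] = (1/3)·(-5) + (1/3)·1 + (1/3)·8 = 4/3
E[X²] = (1/3)·25 + (1/3)·1 + (1/3)·64 = 30
Var(X) = 30 − (4/3)² = 254/9 ≈ 28.222

28.222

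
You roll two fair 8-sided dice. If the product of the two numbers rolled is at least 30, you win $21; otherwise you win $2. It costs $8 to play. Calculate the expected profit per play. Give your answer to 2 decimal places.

E[payout] = (47/64)·2 + (17/64)·21 = 451/64
Expected profit = 451/64 − 8 = -61/64 ≈ -$0.95

-$0.95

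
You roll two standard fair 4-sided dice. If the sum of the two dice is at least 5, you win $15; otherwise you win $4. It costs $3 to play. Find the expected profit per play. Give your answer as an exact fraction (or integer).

63/8 dollars

E[payout] = (3/8)·4 + (5/8)·15 = 87/8
Expected profit = 87/8 − 3 = 63/8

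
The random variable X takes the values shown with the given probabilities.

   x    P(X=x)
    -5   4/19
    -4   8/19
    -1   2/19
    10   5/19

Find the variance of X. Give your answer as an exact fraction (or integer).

13854/361

E[X] = (4/19)·(-5) + (8/19)·(-4) + (2/19)·(-1) + (5/19)·10 = -4/19
E[X²] = (4/19)·25 + (8/19)·16 + (2/19)·1 + (5/19)·100 = 730/19
Var(X) = 730/19 − (-4/19)² = 13854/361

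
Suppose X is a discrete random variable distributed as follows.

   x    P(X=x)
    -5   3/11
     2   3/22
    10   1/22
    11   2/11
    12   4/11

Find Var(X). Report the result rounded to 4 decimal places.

E[X] = (3/11)·(-5) + (3/22)·2 + (1/22)·10 + (2/11)·11 + (4/11)·12 = 63/11
E[X²] = (3/11)·25 + (3/22)·4 + (1/22)·100 + (2/11)·121 + (4/11)·144 = 949/11
Var(X) = 949/11 − (63/11)² = 6470/121 ≈ 53.4711

53.4711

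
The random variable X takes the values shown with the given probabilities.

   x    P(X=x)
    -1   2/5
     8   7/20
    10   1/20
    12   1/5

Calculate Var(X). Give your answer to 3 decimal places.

28.510

E[X] = (2/5)·(-1) + (7/20)·8 + (1/20)·10 + (1/5)·12 = 53/10
E[X²] = (2/5)·1 + (7/20)·64 + (1/20)·100 + (1/5)·144 = 283/5
Var(X) = 283/5 − (53/10)² = 2851/100 ≈ 28.510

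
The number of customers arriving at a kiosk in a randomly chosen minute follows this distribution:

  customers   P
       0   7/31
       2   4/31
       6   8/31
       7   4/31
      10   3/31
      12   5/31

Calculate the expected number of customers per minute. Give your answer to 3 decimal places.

E[X] = (7/31)·0 + (4/31)·2 + (8/31)·6 + (4/31)·7 + (3/31)·10 + (5/31)·12
     = 174/31 ≈ 5.613

5.613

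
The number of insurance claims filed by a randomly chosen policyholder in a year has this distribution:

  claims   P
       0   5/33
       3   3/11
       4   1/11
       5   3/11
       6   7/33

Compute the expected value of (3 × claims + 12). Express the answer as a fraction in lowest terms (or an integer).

E[3x+12] = (5/33)·12 + (3/11)·21 + (1/11)·24 + (3/11)·27 + (7/33)·30
     = 258/11

258/11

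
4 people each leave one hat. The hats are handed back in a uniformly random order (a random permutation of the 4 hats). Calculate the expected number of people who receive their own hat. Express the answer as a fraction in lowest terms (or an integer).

Let Xᵢ = 1 if person i gets their own hat. For each i, P(Xᵢ=1) = 1/4.
By linearity of expectation, E[X₁+…+X_4] = 4·(1/4) = 1.

1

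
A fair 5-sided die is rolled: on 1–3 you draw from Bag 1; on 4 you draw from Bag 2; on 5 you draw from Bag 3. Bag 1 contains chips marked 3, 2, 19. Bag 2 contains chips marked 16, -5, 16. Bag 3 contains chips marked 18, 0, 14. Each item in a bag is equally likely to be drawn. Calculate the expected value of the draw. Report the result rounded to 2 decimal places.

E[X | Bag 1] = (3 + 2 + 19)/3 = 8
E[X | Bag 2] = (16 − 5 + 16)/3 = 9
E[X | Bag 3] = (18 + 0 + 14)/3 = 32/3
E[X] = (3/5)·8 + (1/5)·9 + (1/5)·32/3 = 131/15 ≈ 8.73

8.73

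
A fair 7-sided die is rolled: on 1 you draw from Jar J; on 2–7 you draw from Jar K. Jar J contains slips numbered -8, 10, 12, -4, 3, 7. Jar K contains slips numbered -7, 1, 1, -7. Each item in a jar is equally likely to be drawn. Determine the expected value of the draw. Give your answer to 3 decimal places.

E[X | Jar J] = (-8 + 10 + 12 − 4 + 3 + 7)/6 = 10/3
E[X | Jar K] = (-7 + 1 + 1 − 7)/4 = -3
E[X] = (1/7)·10/3 + (6/7)·(-3) = -44/21 ≈ -2.095

-2.095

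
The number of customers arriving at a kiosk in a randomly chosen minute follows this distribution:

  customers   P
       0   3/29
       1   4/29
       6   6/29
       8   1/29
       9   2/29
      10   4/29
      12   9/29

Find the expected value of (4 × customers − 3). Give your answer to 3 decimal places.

E[4x-3] = (3/29)·(-3) + (4/29)·1 + (6/29)·21 + (1/29)·29 + (2/29)·33 + (4/29)·37 + (9/29)·45
     = 769/29 ≈ 26.517

26.517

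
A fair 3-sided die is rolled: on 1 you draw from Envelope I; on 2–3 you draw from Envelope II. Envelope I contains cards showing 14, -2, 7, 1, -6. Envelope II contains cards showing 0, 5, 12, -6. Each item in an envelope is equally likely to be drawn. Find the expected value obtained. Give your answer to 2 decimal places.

2.77

E[X | Envelope I] = (14 − 2 + 7 + 1 − 6)/5 = 14/5
E[X | Envelope II] = (0 + 5 + 12 − 6)/4 = 11/4
E[X] = (1/3)·14/5 + (2/3)·11/4 = 83/30 ≈ 2.77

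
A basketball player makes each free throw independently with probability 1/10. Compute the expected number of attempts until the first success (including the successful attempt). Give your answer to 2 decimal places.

10.00

For a geometric distribution, E[trials] = 1/p = 1/(1/10) = 10.
≈ 10.00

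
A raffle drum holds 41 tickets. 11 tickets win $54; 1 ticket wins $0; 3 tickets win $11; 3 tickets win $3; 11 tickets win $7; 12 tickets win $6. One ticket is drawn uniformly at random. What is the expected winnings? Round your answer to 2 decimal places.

$19.15

E[payout] = (11/41)·54 + (1/41)·0 + (3/41)·11 + (3/41)·3 + (11/41)·7 + (12/41)·6 = 785/41
≈ $19.15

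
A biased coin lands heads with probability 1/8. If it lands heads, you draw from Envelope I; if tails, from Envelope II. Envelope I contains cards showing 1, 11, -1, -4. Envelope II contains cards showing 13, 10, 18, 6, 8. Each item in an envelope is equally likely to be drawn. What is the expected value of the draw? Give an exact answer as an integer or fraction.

315/32

E[X | Envelope I] = (1 + 11 − 1 − 4)/4 = 7/4
E[X | Envelope II] = (13 + 10 + 18 + 6 + 8)/5 = 11
E[X] = (1/8)·7/4 + (7/8)·11 = 315/32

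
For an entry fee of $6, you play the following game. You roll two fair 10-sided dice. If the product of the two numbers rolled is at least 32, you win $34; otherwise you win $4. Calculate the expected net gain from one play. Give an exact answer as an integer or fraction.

E[payout] = (61/100)·4 + (39/100)·34 = 157/10
Expected profit = 157/10 − 6 = 97/10

97/10 dollars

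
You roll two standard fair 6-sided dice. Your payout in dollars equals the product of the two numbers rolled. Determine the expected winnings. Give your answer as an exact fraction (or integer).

49/4 dollars

Distribution of the product of the two numbers rolled: 1 w.p. 1/36, 2 w.p. 1/18, 3 w.p. 1/18, 4 w.p. 1/12, 5 w.p. 1/18, 6 w.p. 1/9, …
E[payout] = (1/36)·1 + (1/18)·2 + (1/18)·3 + (1/12)·4 + (1/18)·5 + (1/9)·6 + (1/18)·8 + (1/36)·9 + (1/18)·10 + (1/9)·12 + (1/18)·15 + (1/36)·16 + (1/18)·18 + (1/18)·20 + (1/18)·24 + (1/36)·25 + (1/18)·30 + (1/36)·36 = 49/4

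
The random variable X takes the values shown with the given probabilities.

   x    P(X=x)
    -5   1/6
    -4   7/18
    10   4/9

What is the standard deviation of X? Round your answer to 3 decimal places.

7.114

E[X] = 37/18, E[X²] = 329/6
Var(X) = E[X²] − (E[X])² = 329/6 − 1369/324 = 16397/324
SD(X) = √(16397/324) ≈ 7.114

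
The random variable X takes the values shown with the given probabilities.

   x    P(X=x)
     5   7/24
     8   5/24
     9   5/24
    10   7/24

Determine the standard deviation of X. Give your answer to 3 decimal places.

E[X] = 95/12, E[X²] = 200/3
Var(X) = E[X²] − (E[X])² = 200/3 − 9025/144 = 575/144
SD(X) = √(575/144) ≈ 1.998

1.998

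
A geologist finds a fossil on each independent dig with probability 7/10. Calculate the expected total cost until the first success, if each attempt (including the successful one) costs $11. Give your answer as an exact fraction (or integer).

E[#attempts] = 1/p = 10/7; E[cost] = 11·10/7 = 110/7.

110/7 dollars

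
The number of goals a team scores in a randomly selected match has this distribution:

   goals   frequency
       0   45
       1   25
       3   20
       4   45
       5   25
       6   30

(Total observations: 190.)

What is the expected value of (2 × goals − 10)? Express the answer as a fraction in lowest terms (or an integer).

Total = 190, so P(goals=0) = 45/190, etc.
E[2x-10] = (9/38)·(-10) + (5/38)·(-8) + (2/19)·(-4) + (9/38)·(-2) + (5/38)·0 + (3/19)·2
     = -4

-4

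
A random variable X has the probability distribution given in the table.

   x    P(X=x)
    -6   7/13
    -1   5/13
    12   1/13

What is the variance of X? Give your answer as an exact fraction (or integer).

3988/169

E[X] = (7/13)·(-6) + (5/13)·(-1) + (1/13)·12 = -35/13
E[X²] = (7/13)·36 + (5/13)·1 + (1/13)·144 = 401/13
Var(X) = 401/13 − (-35/13)² = 3988/169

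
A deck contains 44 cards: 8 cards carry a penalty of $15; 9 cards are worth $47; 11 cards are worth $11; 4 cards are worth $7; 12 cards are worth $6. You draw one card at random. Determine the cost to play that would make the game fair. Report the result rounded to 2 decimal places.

$11.91

E[payout] = (8/44)·(-15) + (9/44)·47 + (11/44)·11 + (4/44)·7 + (12/44)·6 = 131/11
Fair fee = E[payout] = 131/11 ≈ $11.91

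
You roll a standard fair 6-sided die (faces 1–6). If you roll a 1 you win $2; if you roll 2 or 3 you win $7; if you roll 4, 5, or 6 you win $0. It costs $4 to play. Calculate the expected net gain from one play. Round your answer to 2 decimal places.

E[payout] = (1/2)·0 + (1/6)·2 + (1/3)·7 = 8/3
Expected profit = 8/3 − 4 = -4/3 ≈ -$1.33

-$1.33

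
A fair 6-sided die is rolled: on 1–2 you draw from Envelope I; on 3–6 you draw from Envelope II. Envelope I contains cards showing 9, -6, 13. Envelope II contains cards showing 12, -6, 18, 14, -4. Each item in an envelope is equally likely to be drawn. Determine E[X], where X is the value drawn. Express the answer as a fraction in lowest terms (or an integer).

284/45

E[X | Envelope I] = (9 − 6 + 13)/3 = 16/3
E[X | Envelope II] = (12 − 6 + 18 + 14 − 4)/5 = 34/5
E[X] = (1/3)·16/3 + (2/3)·34/5 = 284/45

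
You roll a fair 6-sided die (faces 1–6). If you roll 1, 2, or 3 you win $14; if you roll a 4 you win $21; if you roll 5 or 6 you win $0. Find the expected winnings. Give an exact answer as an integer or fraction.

E[payout] = (1/3)·0 + (1/2)·14 + (1/6)·21 = 21/2

21/2 dollars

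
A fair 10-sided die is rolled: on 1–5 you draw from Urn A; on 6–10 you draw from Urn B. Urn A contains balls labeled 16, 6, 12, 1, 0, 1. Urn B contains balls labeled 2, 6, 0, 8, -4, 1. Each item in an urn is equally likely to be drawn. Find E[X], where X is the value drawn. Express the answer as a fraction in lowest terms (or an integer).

49/12

E[X | Urn A] = (16 + 6 + 12 + 1 + 0 + 1)/6 = 6
E[X | Urn B] = (2 + 6 + 0 + 8 − 4 + 1)/6 = 13/6
E[X] = (1/2)·6 + (1/2)·13/6 = 49/12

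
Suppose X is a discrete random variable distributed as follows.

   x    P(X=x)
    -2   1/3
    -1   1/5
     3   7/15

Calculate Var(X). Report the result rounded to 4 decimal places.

E[X] = (1/3)·(-2) + (1/5)·(-1) + (7/15)·3 = 8/15
E[X²] = (1/3)·4 + (1/5)·1 + (7/15)·9 = 86/15
Var(X) = 86/15 − (8/15)² = 1226/225 ≈ 5.4489

5.4489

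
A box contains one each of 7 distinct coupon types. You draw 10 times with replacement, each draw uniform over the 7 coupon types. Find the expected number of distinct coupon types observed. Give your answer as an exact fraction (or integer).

Let Xⱼ=1 if type j appears at least once. P(Xⱼ=1) = 1 − ((7−1)/7)^10 = 222009073/282475249.
E[#distinct] = 7·222009073/282475249 = 222009073/40353607.

222009073/40353607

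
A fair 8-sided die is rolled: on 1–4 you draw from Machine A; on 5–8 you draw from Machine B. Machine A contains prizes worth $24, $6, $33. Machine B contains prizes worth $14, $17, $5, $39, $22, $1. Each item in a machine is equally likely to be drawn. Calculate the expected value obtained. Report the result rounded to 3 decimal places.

E[X | Machine A] = (24 + 6 + 33)/3 = 21
E[X | Machine B] = (14 + 17 + 5 + 39 + 22 + 1)/6 = 49/3
E[X] = (1/2)·21 + (1/2)·49/3 = 56/3 ≈ 18.667

$18.667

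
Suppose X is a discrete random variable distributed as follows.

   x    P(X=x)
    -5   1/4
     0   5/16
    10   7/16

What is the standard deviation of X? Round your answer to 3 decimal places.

6.343

E[X] = 25/8, E[X²] = 50
Var(X) = E[X²] − (E[X])² = 50 − 625/64 = 2575/64
SD(X) = √(2575/64) ≈ 6.343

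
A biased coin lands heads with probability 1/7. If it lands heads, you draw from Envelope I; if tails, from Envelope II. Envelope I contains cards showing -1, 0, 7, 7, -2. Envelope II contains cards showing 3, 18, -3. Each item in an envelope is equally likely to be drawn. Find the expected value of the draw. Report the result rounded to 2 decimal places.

5.46

E[X | Envelope I] = (-1 + 0 + 7 + 7 − 2)/5 = 11/5
E[X | Envelope II] = (3 + 18 − 3)/3 = 6
E[X] = (1/7)·11/5 + (6/7)·6 = 191/35 ≈ 5.46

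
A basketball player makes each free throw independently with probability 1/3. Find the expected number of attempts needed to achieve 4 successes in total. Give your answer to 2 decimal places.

12.00

By linearity (sum of 4 independent geometric waits), E[trials] = 4/p = 4/(1/3) = 12.
≈ 12.00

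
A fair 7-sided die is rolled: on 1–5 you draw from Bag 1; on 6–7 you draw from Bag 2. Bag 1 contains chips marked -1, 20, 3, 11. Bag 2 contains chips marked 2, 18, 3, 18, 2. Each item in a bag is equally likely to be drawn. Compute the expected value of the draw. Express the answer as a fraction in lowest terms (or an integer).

E[X | Bag 1] = (-1 + 20 + 3 + 11)/4 = 33/4
E[X | Bag 2] = (2 + 18 + 3 + 18 + 2)/5 = 43/5
E[X] = (5/7)·33/4 + (2/7)·43/5 = 167/20

167/20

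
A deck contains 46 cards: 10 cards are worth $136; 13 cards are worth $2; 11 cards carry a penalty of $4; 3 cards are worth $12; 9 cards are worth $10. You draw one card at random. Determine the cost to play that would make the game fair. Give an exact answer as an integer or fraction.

E[payout] = (10/46)·136 + (13/46)·2 + (11/46)·(-4) + (3/46)·12 + (9/46)·10 = 734/23
Fair fee = E[payout] = 734/23

734/23 dollars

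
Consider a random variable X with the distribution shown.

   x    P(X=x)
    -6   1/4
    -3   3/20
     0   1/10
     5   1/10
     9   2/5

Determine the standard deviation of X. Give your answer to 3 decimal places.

E[X] = 43/20, E[X²] = 181/4
Var(X) = E[X²] − (E[X])² = 181/4 − 1849/400 = 16251/400
SD(X) = √(16251/400) ≈ 6.374

6.374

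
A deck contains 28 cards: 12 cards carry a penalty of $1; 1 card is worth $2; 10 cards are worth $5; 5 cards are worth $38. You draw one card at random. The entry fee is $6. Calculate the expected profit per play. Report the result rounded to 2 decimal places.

E[payout] = (12/28)·(-1) + (1/28)·2 + (10/28)·5 + (5/28)·38 = 115/14
Expected profit = 115/14 − 6 = 31/14 ≈ $2.21

$2.21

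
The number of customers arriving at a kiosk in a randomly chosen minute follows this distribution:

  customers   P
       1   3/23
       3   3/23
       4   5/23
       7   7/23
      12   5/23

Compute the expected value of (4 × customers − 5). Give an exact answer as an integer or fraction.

E[4x-5] = (3/23)·(-1) + (3/23)·7 + (5/23)·11 + (7/23)·23 + (5/23)·43
     = 449/23

449/23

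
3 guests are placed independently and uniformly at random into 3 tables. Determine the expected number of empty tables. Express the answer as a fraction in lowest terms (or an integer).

8/9

Let Xⱼ=1 if table j is empty. P(Xⱼ=1) = ((3-1)/3)^3 = 8/27.
By linearity, E[#empty] = 3·8/27 = 8/9.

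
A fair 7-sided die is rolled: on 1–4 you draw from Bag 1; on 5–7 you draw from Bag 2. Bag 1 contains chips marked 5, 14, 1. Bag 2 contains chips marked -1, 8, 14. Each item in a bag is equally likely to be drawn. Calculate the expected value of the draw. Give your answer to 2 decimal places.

6.81

E[X | Bag 1] = (5 + 14 + 1)/3 = 20/3
E[X | Bag 2] = (-1 + 8 + 14)/3 = 7
E[X] = (4/7)·20/3 + (3/7)·7 = 143/21 ≈ 6.81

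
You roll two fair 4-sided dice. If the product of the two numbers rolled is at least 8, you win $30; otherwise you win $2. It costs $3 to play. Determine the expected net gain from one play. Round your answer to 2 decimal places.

E[payout] = (5/8)·2 + (3/8)·30 = 25/2
Expected profit = 25/2 − 3 = 19/2 ≈ $9.50

$9.50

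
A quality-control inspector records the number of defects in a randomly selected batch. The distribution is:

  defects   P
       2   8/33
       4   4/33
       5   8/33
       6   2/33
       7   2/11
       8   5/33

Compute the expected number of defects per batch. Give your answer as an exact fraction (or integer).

166/33

E[X] = (8/33)·2 + (4/33)·4 + (8/33)·5 + (2/33)·6 + (2/11)·7 + (5/33)·8
     = 166/33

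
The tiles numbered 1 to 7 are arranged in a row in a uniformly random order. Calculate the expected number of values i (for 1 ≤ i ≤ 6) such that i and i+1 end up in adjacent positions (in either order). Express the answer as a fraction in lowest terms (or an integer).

12/7

For each i ∈ {1,…,6}, let Xᵢ = 1 if i and i+1 are adjacent. P(Xᵢ=1) = 2·(7−1)!/7! = 2/7.
By linearity, E[ΣXᵢ] = (6)·(2/7) = 12/7.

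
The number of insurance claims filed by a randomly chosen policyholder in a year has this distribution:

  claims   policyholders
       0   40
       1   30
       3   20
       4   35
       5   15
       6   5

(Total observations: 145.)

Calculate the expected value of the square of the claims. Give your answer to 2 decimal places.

9.14

Total = 145, so P(claims=0) = 40/145, etc.
E[X²] = (8/29)·0 + (6/29)·1 + (4/29)·9 + (7/29)·16 + (3/29)·25 + (1/29)·36
     = 265/29 ≈ 9.14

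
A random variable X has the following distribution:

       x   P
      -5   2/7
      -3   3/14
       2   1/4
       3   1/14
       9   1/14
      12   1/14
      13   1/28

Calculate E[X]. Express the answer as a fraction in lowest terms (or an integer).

E[X] = (2/7)·(-5) + (3/14)·(-3) + (1/4)·2 + (1/14)·3 + (1/14)·9 + (1/14)·12 + (1/28)·13
     = 17/28

17/28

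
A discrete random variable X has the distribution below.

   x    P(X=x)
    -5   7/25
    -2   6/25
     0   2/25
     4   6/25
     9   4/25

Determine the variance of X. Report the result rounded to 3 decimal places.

E[X] = (7/25)·(-5) + (6/25)·(-2) + (2/25)·0 + (6/25)·4 + (4/25)·9 = 13/25
E[X²] = (7/25)·25 + (6/25)·4 + (2/25)·0 + (6/25)·16 + (4/25)·81 = 619/25
Var(X) = 619/25 − (13/25)² = 15306/625 ≈ 24.490

24.490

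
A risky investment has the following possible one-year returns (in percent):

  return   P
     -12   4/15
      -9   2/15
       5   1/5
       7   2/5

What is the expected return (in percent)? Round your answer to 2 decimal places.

E[X] = (4/15)·(-12) + (2/15)·(-9) + (1/5)·5 + (2/5)·7
     = -3/5 ≈ -0.60

-0.60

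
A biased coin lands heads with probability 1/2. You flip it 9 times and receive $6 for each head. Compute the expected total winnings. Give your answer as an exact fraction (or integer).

E[#heads] = 9·1/2 = 9/2 (linearity over flips).
E[winnings] = 6·9/2 = 27.

$27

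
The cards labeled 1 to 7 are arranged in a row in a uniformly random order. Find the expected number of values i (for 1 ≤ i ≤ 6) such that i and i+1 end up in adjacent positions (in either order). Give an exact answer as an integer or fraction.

For each i ∈ {1,…,6}, let Xᵢ = 1 if i and i+1 are adjacent. P(Xᵢ=1) = 2·(7−1)!/7! = 2/7.
By linearity, E[ΣXᵢ] = (6)·(2/7) = 12/7.

12/7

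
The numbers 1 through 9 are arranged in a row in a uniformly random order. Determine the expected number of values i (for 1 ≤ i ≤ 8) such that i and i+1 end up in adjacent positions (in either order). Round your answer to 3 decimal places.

For each i ∈ {1,…,8}, let Xᵢ = 1 if i and i+1 are adjacent. P(Xᵢ=1) = 2·(9−1)!/9! = 2/9.
By linearity, E[ΣXᵢ] = (8)·(2/9) = 16/9.
≈ 1.778

1.778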